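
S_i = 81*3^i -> [81, 243, 729, 2187, 6561]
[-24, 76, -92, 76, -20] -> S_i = Random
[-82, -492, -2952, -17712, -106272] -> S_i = -82*6^i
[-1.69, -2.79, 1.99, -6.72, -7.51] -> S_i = Random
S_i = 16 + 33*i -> [16, 49, 82, 115, 148]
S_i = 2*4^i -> [2, 8, 32, 128, 512]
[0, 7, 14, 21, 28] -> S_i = 0 + 7*i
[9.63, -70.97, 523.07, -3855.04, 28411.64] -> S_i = 9.63*(-7.37)^i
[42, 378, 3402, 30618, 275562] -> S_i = 42*9^i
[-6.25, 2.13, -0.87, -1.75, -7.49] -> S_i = Random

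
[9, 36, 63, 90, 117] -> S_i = 9 + 27*i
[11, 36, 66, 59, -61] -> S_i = Random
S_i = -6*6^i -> [-6, -36, -216, -1296, -7776]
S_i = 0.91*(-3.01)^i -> [0.91, -2.74, 8.24, -24.82, 74.7]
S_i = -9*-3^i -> [-9, 27, -81, 243, -729]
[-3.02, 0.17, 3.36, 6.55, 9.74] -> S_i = -3.02 + 3.19*i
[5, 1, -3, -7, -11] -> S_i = 5 + -4*i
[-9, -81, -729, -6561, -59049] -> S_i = -9*9^i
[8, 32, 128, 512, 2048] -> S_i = 8*4^i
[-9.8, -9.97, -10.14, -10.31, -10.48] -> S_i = -9.80 + -0.17*i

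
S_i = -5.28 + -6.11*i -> [-5.28, -11.39, -17.5, -23.61, -29.72]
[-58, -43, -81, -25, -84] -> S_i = Random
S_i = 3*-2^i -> [3, -6, 12, -24, 48]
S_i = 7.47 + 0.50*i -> [7.47, 7.97, 8.47, 8.97, 9.47]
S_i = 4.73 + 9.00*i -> [4.73, 13.73, 22.73, 31.73, 40.73]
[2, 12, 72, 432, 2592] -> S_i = 2*6^i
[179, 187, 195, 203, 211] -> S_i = 179 + 8*i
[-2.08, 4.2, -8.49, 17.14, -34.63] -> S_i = -2.08*(-2.02)^i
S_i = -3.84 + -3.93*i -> [-3.84, -7.77, -11.7, -15.63, -19.56]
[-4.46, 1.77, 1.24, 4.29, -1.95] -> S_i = Random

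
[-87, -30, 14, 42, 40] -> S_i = Random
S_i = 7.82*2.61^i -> [7.82, 20.41, 53.27, 139.04, 362.88]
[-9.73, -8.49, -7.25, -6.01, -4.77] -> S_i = -9.73 + 1.24*i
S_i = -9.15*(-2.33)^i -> [-9.15, 21.32, -49.67, 115.74, -269.68]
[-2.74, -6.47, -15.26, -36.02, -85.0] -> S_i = -2.74*2.36^i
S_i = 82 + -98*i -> [82, -16, -114, -212, -310]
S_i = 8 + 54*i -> [8, 62, 116, 170, 224]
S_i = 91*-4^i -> [91, -364, 1456, -5824, 23296]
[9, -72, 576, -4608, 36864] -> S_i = 9*-8^i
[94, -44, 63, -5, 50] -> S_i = Random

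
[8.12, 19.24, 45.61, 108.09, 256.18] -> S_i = 8.12*2.37^i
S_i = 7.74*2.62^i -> [7.74, 20.28, 53.13, 139.2, 364.71]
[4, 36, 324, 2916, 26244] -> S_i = 4*9^i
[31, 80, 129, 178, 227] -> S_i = 31 + 49*i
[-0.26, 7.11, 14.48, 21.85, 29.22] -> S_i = -0.26 + 7.37*i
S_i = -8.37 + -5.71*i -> [-8.37, -14.08, -19.79, -25.5, -31.21]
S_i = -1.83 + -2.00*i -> [-1.83, -3.83, -5.83, -7.83, -9.83]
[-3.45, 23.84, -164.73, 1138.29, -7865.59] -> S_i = -3.45*(-6.91)^i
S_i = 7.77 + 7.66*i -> [7.77, 15.43, 23.09, 30.75, 38.41]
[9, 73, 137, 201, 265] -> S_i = 9 + 64*i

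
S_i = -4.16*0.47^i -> [-4.16, -1.96, -0.92, -0.43, -0.2]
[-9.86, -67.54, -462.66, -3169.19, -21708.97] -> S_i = -9.86*6.85^i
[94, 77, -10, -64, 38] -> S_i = Random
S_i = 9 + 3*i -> [9, 12, 15, 18, 21]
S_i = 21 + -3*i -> [21, 18, 15, 12, 9]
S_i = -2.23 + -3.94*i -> [-2.23, -6.17, -10.11, -14.05, -17.99]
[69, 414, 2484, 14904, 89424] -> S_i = 69*6^i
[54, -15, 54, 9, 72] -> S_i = Random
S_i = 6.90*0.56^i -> [6.9, 3.86, 2.16, 1.21, 0.68]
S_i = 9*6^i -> [9, 54, 324, 1944, 11664]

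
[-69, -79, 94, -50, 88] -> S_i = Random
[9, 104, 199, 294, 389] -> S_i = 9 + 95*i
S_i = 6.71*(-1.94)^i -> [6.71, -13.02, 25.25, -48.99, 95.05]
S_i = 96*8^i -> [96, 768, 6144, 49152, 393216]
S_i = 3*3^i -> [3, 9, 27, 81, 243]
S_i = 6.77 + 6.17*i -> [6.77, 12.94, 19.11, 25.28, 31.45]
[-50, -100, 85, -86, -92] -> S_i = Random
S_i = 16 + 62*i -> [16, 78, 140, 202, 264]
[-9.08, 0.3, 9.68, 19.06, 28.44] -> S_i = -9.08 + 9.38*i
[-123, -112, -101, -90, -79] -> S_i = -123 + 11*i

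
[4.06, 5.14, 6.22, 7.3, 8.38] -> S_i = 4.06 + 1.08*i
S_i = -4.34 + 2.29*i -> [-4.34, -2.05, 0.24, 2.53, 4.82]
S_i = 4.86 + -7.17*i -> [4.86, -2.31, -9.48, -16.65, -23.82]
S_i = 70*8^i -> [70, 560, 4480, 35840, 286720]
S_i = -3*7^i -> [-3, -21, -147, -1029, -7203]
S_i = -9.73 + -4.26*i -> [-9.73, -13.99, -18.25, -22.51, -26.77]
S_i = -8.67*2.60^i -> [-8.67, -22.54, -58.61, -152.38, -396.2]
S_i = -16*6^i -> [-16, -96, -576, -3456, -20736]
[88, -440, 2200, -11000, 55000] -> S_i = 88*-5^i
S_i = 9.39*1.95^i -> [9.39, 18.31, 35.71, 69.63, 135.77]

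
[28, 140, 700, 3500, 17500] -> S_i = 28*5^i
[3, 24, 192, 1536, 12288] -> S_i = 3*8^i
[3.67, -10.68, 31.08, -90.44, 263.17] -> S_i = 3.67*(-2.91)^i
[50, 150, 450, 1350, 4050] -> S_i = 50*3^i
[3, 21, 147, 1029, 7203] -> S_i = 3*7^i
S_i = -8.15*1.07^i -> [-8.15, -8.72, -9.33, -9.98, -10.68]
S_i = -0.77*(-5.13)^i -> [-0.77, 3.95, -20.26, 103.95, -533.29]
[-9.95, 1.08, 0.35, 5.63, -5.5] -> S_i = Random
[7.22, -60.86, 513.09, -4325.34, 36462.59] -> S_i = 7.22*(-8.43)^i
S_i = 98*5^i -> [98, 490, 2450, 12250, 61250]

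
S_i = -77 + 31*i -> [-77, -46, -15, 16, 47]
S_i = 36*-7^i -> [36, -252, 1764, -12348, 86436]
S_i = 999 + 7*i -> [999, 1006, 1013, 1020, 1027]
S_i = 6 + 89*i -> [6, 95, 184, 273, 362]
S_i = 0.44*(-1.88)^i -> [0.44, -0.83, 1.56, -2.92, 5.5]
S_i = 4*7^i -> [4, 28, 196, 1372, 9604]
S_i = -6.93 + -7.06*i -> [-6.93, -13.99, -21.05, -28.11, -35.17]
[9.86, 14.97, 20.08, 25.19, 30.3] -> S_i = 9.86 + 5.11*i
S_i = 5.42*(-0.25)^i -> [5.42, -1.36, 0.34, -0.08, 0.02]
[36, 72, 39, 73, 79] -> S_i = Random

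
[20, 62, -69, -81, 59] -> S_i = Random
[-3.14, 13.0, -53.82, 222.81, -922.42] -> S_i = -3.14*(-4.14)^i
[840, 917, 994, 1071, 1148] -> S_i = 840 + 77*i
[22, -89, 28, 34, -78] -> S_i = Random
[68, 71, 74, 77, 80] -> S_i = 68 + 3*i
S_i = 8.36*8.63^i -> [8.36, 72.15, 622.63, 5373.27, 46371.32]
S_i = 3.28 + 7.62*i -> [3.28, 10.9, 18.52, 26.14, 33.76]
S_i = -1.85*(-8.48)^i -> [-1.85, 15.69, -133.03, 1128.13, -9566.55]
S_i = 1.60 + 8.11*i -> [1.6, 9.71, 17.82, 25.93, 34.04]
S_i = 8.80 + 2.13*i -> [8.8, 10.93, 13.06, 15.19, 17.32]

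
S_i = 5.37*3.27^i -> [5.37, 17.56, 57.42, 187.77, 614.0]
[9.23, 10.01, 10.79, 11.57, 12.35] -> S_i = 9.23 + 0.78*i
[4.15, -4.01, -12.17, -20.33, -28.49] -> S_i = 4.15 + -8.16*i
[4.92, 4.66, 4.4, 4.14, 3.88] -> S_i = 4.92 + -0.26*i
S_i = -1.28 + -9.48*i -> [-1.28, -10.76, -20.24, -29.72, -39.2]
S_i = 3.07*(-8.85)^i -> [3.07, -27.17, 240.45, -2127.98, 18832.65]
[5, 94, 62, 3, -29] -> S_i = Random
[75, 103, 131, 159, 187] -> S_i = 75 + 28*i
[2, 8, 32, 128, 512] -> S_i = 2*4^i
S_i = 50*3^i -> [50, 150, 450, 1350, 4050]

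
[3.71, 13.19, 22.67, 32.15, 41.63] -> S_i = 3.71 + 9.48*i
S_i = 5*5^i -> [5, 25, 125, 625, 3125]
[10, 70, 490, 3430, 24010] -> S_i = 10*7^i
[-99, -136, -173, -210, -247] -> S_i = -99 + -37*i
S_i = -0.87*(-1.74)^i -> [-0.87, 1.51, -2.63, 4.58, -7.97]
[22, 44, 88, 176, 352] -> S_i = 22*2^i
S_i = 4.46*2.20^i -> [4.46, 9.81, 21.59, 47.49, 104.48]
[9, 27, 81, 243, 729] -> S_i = 9*3^i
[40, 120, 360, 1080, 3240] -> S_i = 40*3^i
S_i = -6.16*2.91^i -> [-6.16, -17.93, -52.16, -151.8, -441.73]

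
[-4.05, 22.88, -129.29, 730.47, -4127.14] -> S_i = -4.05*(-5.65)^i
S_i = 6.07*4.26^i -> [6.07, 25.86, 110.16, 469.26, 1999.07]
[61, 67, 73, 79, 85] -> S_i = 61 + 6*i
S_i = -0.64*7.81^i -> [-0.64, -5.0, -39.04, -304.88, -2381.14]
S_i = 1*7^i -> [1, 7, 49, 343, 2401]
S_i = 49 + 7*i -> [49, 56, 63, 70, 77]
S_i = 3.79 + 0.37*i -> [3.79, 4.16, 4.53, 4.9, 5.27]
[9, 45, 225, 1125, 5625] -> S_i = 9*5^i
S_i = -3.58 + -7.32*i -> [-3.58, -10.9, -18.22, -25.54, -32.86]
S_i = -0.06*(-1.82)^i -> [-0.06, 0.11, -0.2, 0.36, -0.66]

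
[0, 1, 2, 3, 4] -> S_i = 0 + 1*i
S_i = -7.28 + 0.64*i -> [-7.28, -6.64, -6.0, -5.36, -4.72]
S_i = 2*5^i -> [2, 10, 50, 250, 1250]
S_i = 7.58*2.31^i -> [7.58, 17.51, 40.45, 93.43, 215.83]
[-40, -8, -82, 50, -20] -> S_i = Random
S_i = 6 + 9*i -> [6, 15, 24, 33, 42]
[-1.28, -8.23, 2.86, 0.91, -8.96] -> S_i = Random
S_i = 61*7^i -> [61, 427, 2989, 20923, 146461]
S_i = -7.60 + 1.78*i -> [-7.6, -5.82, -4.04, -2.26, -0.48]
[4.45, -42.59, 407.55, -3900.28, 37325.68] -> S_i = 4.45*(-9.57)^i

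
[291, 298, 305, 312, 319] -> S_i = 291 + 7*i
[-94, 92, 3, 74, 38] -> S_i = Random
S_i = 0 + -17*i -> [0, -17, -34, -51, -68]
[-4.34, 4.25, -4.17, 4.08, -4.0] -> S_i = -4.34*(-0.98)^i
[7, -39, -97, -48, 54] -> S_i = Random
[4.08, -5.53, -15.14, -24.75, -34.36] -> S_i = 4.08 + -9.61*i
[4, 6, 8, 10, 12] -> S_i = 4 + 2*i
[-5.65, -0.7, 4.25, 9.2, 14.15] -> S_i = -5.65 + 4.95*i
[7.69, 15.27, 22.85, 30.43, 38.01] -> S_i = 7.69 + 7.58*i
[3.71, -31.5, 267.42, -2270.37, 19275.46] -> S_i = 3.71*(-8.49)^i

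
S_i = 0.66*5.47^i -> [0.66, 3.61, 19.75, 108.02, 590.87]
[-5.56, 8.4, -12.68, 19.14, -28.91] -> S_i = -5.56*(-1.51)^i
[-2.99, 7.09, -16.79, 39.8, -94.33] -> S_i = -2.99*(-2.37)^i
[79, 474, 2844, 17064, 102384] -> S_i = 79*6^i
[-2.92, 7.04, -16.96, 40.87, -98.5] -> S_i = -2.92*(-2.41)^i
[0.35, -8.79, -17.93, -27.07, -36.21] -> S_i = 0.35 + -9.14*i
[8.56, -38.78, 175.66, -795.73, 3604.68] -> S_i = 8.56*(-4.53)^i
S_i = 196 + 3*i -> [196, 199, 202, 205, 208]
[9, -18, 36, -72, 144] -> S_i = 9*-2^i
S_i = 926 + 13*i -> [926, 939, 952, 965, 978]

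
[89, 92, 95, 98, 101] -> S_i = 89 + 3*i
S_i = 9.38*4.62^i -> [9.38, 43.34, 200.21, 924.97, 4273.37]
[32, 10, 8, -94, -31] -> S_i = Random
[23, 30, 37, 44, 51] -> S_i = 23 + 7*i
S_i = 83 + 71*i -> [83, 154, 225, 296, 367]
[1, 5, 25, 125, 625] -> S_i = 1*5^i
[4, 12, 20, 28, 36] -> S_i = 4 + 8*i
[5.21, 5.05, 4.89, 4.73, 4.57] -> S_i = 5.21 + -0.16*i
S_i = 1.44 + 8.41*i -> [1.44, 9.85, 18.26, 26.67, 35.08]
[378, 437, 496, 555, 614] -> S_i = 378 + 59*i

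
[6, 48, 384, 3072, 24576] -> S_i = 6*8^i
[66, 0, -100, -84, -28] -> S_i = Random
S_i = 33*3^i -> [33, 99, 297, 891, 2673]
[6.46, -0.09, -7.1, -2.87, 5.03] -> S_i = Random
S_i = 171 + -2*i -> [171, 169, 167, 165, 163]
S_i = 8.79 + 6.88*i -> [8.79, 15.67, 22.55, 29.43, 36.31]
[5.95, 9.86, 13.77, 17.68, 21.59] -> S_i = 5.95 + 3.91*i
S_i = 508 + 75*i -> [508, 583, 658, 733, 808]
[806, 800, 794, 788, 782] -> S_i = 806 + -6*i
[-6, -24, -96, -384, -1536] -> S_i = -6*4^i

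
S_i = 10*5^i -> [10, 50, 250, 1250, 6250]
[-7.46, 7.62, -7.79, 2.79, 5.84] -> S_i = Random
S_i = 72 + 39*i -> [72, 111, 150, 189, 228]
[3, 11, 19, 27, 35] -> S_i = 3 + 8*i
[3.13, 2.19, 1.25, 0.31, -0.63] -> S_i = 3.13 + -0.94*i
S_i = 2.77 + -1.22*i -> [2.77, 1.55, 0.33, -0.89, -2.11]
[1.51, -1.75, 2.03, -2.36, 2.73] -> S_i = 1.51*(-1.16)^i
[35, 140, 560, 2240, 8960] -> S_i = 35*4^i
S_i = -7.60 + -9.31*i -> [-7.6, -16.91, -26.22, -35.53, -44.84]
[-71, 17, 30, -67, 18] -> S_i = Random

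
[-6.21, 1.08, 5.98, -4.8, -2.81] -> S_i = Random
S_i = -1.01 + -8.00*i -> [-1.01, -9.01, -17.01, -25.01, -33.01]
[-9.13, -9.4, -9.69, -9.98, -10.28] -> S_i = -9.13*1.03^i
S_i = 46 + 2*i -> [46, 48, 50, 52, 54]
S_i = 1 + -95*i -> [1, -94, -189, -284, -379]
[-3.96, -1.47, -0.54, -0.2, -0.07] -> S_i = -3.96*0.37^i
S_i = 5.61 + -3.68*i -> [5.61, 1.93, -1.75, -5.43, -9.11]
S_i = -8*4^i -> [-8, -32, -128, -512, -2048]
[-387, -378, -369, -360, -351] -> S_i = -387 + 9*i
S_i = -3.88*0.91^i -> [-3.88, -3.53, -3.21, -2.92, -2.66]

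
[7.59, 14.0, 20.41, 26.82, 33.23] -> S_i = 7.59 + 6.41*i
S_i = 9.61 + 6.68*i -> [9.61, 16.29, 22.97, 29.65, 36.33]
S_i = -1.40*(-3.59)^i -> [-1.4, 5.03, -18.04, 64.78, -232.54]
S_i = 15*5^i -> [15, 75, 375, 1875, 9375]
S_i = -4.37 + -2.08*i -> [-4.37, -6.45, -8.53, -10.61, -12.69]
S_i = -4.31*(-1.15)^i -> [-4.31, 4.96, -5.7, 6.55, -7.54]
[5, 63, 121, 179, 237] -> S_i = 5 + 58*i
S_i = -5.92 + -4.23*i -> [-5.92, -10.15, -14.38, -18.61, -22.84]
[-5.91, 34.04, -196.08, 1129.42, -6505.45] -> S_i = -5.91*(-5.76)^i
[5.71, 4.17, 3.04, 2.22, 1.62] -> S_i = 5.71*0.73^i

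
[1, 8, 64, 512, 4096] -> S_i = 1*8^i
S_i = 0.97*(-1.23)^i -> [0.97, -1.19, 1.47, -1.81, 2.22]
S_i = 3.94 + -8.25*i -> [3.94, -4.31, -12.56, -20.81, -29.06]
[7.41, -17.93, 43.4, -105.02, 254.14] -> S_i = 7.41*(-2.42)^i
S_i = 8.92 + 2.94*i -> [8.92, 11.86, 14.8, 17.74, 20.68]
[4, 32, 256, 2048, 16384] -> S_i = 4*8^i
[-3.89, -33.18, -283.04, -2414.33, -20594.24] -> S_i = -3.89*8.53^i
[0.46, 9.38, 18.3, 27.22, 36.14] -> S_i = 0.46 + 8.92*i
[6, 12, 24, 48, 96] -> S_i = 6*2^i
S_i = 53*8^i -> [53, 424, 3392, 27136, 217088]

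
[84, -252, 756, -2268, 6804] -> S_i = 84*-3^i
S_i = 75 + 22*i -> [75, 97, 119, 141, 163]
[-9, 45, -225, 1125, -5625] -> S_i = -9*-5^i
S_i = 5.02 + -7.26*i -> [5.02, -2.24, -9.5, -16.76, -24.02]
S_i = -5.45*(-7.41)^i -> [-5.45, 40.38, -299.25, 2217.44, -16431.2]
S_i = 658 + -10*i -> [658, 648, 638, 628, 618]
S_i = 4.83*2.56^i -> [4.83, 12.36, 31.65, 81.03, 207.45]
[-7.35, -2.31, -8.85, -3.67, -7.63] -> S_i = Random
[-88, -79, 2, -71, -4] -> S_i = Random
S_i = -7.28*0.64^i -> [-7.28, -4.66, -2.98, -1.91, -1.22]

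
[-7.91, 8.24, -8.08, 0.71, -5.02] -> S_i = Random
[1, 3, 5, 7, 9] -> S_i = 1 + 2*i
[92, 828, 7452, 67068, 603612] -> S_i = 92*9^i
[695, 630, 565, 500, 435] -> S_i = 695 + -65*i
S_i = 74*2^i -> [74, 148, 296, 592, 1184]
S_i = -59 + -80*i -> [-59, -139, -219, -299, -379]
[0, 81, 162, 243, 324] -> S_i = 0 + 81*i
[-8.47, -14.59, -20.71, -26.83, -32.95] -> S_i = -8.47 + -6.12*i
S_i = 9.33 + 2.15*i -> [9.33, 11.48, 13.63, 15.78, 17.93]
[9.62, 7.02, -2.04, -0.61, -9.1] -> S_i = Random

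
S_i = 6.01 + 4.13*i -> [6.01, 10.14, 14.27, 18.4, 22.53]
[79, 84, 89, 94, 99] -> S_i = 79 + 5*i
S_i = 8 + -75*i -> [8, -67, -142, -217, -292]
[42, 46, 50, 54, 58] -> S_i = 42 + 4*i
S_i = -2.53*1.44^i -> [-2.53, -3.64, -5.25, -7.55, -10.88]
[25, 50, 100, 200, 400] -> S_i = 25*2^i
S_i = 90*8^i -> [90, 720, 5760, 46080, 368640]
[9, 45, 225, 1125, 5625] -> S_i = 9*5^i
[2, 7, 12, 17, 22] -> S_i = 2 + 5*i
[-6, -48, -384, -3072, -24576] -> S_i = -6*8^i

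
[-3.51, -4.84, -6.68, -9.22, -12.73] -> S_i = -3.51*1.38^i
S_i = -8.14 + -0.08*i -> [-8.14, -8.22, -8.3, -8.38, -8.46]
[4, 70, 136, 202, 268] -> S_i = 4 + 66*i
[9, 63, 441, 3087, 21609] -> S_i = 9*7^i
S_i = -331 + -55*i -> [-331, -386, -441, -496, -551]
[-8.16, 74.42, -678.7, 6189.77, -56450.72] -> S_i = -8.16*(-9.12)^i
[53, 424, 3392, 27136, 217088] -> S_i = 53*8^i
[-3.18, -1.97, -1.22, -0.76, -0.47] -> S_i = -3.18*0.62^i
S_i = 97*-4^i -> [97, -388, 1552, -6208, 24832]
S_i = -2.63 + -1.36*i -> [-2.63, -3.99, -5.35, -6.71, -8.07]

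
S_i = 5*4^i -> [5, 20, 80, 320, 1280]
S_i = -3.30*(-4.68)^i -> [-3.3, 15.44, -72.28, 338.26, -1583.06]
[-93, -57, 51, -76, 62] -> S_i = Random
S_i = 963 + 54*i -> [963, 1017, 1071, 1125, 1179]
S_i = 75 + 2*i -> [75, 77, 79, 81, 83]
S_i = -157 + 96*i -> [-157, -61, 35, 131, 227]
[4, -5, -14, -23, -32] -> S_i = 4 + -9*i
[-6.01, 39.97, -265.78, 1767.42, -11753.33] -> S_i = -6.01*(-6.65)^i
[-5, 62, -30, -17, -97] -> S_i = Random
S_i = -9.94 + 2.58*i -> [-9.94, -7.36, -4.78, -2.2, 0.38]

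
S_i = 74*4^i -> [74, 296, 1184, 4736, 18944]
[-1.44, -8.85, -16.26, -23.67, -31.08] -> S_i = -1.44 + -7.41*i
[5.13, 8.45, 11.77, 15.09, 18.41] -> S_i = 5.13 + 3.32*i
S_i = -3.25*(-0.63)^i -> [-3.25, 2.05, -1.29, 0.81, -0.51]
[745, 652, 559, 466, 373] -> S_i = 745 + -93*i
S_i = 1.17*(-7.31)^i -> [1.17, -8.55, 62.52, -457.02, 3340.84]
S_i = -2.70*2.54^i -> [-2.7, -6.86, -17.42, -44.25, -112.38]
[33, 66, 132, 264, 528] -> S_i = 33*2^i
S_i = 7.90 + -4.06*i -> [7.9, 3.84, -0.22, -4.28, -8.34]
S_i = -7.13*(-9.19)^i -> [-7.13, 65.52, -602.17, 5533.96, -50857.1]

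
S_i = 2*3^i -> [2, 6, 18, 54, 162]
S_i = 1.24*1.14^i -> [1.24, 1.41, 1.61, 1.84, 2.09]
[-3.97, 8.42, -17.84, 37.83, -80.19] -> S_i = -3.97*(-2.12)^i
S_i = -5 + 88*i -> [-5, 83, 171, 259, 347]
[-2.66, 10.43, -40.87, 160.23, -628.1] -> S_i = -2.66*(-3.92)^i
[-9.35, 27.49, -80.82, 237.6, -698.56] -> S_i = -9.35*(-2.94)^i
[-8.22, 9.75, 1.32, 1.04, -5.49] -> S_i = Random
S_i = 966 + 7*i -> [966, 973, 980, 987, 994]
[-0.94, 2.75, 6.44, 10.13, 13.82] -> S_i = -0.94 + 3.69*i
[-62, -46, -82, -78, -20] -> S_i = Random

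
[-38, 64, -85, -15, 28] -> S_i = Random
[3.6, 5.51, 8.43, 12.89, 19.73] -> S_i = 3.60*1.53^i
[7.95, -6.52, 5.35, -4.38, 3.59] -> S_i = 7.95*(-0.82)^i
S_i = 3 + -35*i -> [3, -32, -67, -102, -137]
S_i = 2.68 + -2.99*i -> [2.68, -0.31, -3.3, -6.29, -9.28]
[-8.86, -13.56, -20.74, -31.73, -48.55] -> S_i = -8.86*1.53^i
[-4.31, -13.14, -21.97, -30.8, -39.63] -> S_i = -4.31 + -8.83*i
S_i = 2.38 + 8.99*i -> [2.38, 11.37, 20.36, 29.35, 38.34]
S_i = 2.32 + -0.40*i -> [2.32, 1.92, 1.52, 1.12, 0.72]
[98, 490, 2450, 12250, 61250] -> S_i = 98*5^i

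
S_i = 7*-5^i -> [7, -35, 175, -875, 4375]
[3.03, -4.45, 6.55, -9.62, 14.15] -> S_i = 3.03*(-1.47)^i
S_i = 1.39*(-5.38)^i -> [1.39, -7.48, 40.23, -216.45, 1164.51]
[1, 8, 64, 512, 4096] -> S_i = 1*8^i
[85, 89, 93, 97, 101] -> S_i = 85 + 4*i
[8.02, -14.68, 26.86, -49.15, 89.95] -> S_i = 8.02*(-1.83)^i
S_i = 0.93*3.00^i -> [0.93, 2.79, 8.37, 25.11, 75.33]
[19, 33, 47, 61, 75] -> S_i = 19 + 14*i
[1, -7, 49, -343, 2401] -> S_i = 1*-7^i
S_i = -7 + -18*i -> [-7, -25, -43, -61, -79]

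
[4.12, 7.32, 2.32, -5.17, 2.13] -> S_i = Random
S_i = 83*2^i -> [83, 166, 332, 664, 1328]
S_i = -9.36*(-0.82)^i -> [-9.36, 7.68, -6.29, 5.16, -4.23]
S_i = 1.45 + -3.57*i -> [1.45, -2.12, -5.69, -9.26, -12.83]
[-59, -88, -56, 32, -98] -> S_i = Random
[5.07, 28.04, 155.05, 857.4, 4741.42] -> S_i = 5.07*5.53^i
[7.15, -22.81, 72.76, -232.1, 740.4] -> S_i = 7.15*(-3.19)^i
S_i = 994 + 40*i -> [994, 1034, 1074, 1114, 1154]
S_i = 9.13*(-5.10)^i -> [9.13, -46.56, 237.47, -1211.1, 6176.63]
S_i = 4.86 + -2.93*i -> [4.86, 1.93, -1.0, -3.93, -6.86]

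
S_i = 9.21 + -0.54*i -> [9.21, 8.67, 8.13, 7.59, 7.05]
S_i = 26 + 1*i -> [26, 27, 28, 29, 30]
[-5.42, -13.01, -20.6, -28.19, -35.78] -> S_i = -5.42 + -7.59*i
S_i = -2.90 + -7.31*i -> [-2.9, -10.21, -17.52, -24.83, -32.14]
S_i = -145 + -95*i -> [-145, -240, -335, -430, -525]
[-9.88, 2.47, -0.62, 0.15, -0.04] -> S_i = -9.88*(-0.25)^i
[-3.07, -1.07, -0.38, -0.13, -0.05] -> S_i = -3.07*0.35^i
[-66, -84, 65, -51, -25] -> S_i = Random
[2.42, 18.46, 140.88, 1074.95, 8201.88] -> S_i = 2.42*7.63^i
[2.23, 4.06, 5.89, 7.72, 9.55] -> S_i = 2.23 + 1.83*i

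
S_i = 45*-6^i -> [45, -270, 1620, -9720, 58320]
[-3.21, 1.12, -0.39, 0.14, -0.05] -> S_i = -3.21*(-0.35)^i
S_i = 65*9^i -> [65, 585, 5265, 47385, 426465]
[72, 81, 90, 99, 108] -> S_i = 72 + 9*i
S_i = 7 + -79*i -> [7, -72, -151, -230, -309]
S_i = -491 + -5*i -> [-491, -496, -501, -506, -511]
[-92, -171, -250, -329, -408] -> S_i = -92 + -79*i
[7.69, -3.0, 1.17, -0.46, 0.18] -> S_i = 7.69*(-0.39)^i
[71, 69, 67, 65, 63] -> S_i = 71 + -2*i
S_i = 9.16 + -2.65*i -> [9.16, 6.51, 3.86, 1.21, -1.44]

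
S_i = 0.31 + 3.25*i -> [0.31, 3.56, 6.81, 10.06, 13.31]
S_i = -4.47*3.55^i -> [-4.47, -15.87, -56.33, -199.98, -709.94]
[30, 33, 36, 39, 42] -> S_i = 30 + 3*i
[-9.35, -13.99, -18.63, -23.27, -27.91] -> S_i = -9.35 + -4.64*i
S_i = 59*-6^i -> [59, -354, 2124, -12744, 76464]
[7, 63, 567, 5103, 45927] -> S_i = 7*9^i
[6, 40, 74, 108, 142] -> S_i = 6 + 34*i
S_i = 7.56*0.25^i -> [7.56, 1.89, 0.47, 0.12, 0.03]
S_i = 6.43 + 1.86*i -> [6.43, 8.29, 10.15, 12.01, 13.87]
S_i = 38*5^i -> [38, 190, 950, 4750, 23750]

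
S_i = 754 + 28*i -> [754, 782, 810, 838, 866]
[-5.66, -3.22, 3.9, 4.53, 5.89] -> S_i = Random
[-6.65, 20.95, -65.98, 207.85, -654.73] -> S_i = -6.65*(-3.15)^i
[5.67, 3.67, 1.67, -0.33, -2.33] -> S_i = 5.67 + -2.00*i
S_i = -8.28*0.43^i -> [-8.28, -3.56, -1.53, -0.66, -0.28]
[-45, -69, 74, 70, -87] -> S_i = Random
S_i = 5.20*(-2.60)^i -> [5.2, -13.52, 35.15, -91.4, 237.63]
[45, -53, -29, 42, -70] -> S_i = Random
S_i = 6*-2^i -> [6, -12, 24, -48, 96]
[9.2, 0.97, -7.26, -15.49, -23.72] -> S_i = 9.20 + -8.23*i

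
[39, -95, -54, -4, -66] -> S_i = Random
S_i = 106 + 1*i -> [106, 107, 108, 109, 110]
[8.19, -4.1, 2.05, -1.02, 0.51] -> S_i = 8.19*(-0.50)^i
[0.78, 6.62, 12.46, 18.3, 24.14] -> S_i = 0.78 + 5.84*i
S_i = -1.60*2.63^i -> [-1.6, -4.21, -11.07, -29.11, -76.55]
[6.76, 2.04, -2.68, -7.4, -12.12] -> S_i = 6.76 + -4.72*i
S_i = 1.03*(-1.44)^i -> [1.03, -1.48, 2.14, -3.08, 4.43]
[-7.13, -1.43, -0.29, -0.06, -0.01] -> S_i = -7.13*0.20^i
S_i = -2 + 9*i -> [-2, 7, 16, 25, 34]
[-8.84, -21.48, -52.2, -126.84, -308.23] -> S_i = -8.84*2.43^i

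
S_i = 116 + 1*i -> [116, 117, 118, 119, 120]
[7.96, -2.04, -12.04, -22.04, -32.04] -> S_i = 7.96 + -10.00*i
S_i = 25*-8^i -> [25, -200, 1600, -12800, 102400]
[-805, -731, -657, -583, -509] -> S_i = -805 + 74*i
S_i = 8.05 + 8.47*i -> [8.05, 16.52, 24.99, 33.46, 41.93]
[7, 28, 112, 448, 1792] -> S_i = 7*4^i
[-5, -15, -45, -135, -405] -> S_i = -5*3^i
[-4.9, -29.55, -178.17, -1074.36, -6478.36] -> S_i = -4.90*6.03^i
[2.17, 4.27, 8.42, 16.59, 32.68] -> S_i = 2.17*1.97^i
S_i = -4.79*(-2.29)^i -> [-4.79, 10.97, -25.12, 57.52, -131.73]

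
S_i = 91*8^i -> [91, 728, 5824, 46592, 372736]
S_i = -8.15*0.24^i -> [-8.15, -1.96, -0.47, -0.11, -0.03]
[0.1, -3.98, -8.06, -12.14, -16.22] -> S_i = 0.10 + -4.08*i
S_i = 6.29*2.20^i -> [6.29, 13.84, 30.44, 66.98, 147.35]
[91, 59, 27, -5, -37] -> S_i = 91 + -32*i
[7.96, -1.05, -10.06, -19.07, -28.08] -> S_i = 7.96 + -9.01*i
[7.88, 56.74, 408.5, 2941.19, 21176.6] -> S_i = 7.88*7.20^i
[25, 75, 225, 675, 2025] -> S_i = 25*3^i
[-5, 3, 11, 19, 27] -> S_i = -5 + 8*i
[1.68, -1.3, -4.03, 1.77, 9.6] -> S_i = Random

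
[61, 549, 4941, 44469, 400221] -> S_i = 61*9^i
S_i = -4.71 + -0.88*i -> [-4.71, -5.59, -6.47, -7.35, -8.23]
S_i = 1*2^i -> [1, 2, 4, 8, 16]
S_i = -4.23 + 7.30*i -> [-4.23, 3.07, 10.37, 17.67, 24.97]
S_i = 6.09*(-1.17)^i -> [6.09, -7.13, 8.34, -9.75, 11.41]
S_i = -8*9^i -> [-8, -72, -648, -5832, -52488]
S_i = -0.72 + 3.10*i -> [-0.72, 2.38, 5.48, 8.58, 11.68]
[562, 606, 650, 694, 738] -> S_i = 562 + 44*i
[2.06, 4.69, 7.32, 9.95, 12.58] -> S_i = 2.06 + 2.63*i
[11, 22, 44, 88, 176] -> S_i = 11*2^i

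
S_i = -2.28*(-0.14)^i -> [-2.28, 0.32, -0.04, 0.01, -0.0]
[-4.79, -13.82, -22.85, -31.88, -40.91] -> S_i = -4.79 + -9.03*i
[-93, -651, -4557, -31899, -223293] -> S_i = -93*7^i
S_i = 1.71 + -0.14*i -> [1.71, 1.57, 1.43, 1.29, 1.15]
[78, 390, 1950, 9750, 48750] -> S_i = 78*5^i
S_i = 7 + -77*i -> [7, -70, -147, -224, -301]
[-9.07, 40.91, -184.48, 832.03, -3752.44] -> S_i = -9.07*(-4.51)^i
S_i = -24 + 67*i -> [-24, 43, 110, 177, 244]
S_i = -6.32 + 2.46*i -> [-6.32, -3.86, -1.4, 1.06, 3.52]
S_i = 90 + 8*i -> [90, 98, 106, 114, 122]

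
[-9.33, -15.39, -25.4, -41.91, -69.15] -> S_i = -9.33*1.65^i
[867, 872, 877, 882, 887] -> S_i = 867 + 5*i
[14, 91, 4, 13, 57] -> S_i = Random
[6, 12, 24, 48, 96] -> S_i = 6*2^i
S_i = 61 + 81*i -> [61, 142, 223, 304, 385]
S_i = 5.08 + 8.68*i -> [5.08, 13.76, 22.44, 31.12, 39.8]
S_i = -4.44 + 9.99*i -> [-4.44, 5.55, 15.54, 25.53, 35.52]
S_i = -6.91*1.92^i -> [-6.91, -13.27, -25.47, -48.91, -93.9]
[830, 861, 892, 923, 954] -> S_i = 830 + 31*i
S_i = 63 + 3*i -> [63, 66, 69, 72, 75]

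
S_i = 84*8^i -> [84, 672, 5376, 43008, 344064]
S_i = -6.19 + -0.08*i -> [-6.19, -6.27, -6.35, -6.43, -6.51]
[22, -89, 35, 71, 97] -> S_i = Random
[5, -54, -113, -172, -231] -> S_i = 5 + -59*i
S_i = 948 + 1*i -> [948, 949, 950, 951, 952]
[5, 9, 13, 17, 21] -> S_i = 5 + 4*i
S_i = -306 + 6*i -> [-306, -300, -294, -288, -282]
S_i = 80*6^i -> [80, 480, 2880, 17280, 103680]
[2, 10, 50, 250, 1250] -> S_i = 2*5^i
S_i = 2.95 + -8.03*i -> [2.95, -5.08, -13.11, -21.14, -29.17]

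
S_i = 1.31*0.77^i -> [1.31, 1.01, 0.78, 0.6, 0.46]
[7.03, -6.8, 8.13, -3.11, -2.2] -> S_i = Random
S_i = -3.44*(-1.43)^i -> [-3.44, 4.92, -7.03, 10.06, -14.38]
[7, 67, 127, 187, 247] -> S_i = 7 + 60*i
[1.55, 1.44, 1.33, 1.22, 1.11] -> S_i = 1.55 + -0.11*i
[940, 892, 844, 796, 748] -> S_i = 940 + -48*i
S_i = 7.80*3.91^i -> [7.8, 30.5, 119.25, 466.26, 1823.06]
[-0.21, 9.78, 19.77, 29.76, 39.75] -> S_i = -0.21 + 9.99*i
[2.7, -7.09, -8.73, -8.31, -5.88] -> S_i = Random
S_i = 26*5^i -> [26, 130, 650, 3250, 16250]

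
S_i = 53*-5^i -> [53, -265, 1325, -6625, 33125]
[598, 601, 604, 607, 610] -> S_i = 598 + 3*i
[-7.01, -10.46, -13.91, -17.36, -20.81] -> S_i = -7.01 + -3.45*i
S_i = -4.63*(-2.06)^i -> [-4.63, 9.54, -19.65, 40.47, -83.38]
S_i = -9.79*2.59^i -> [-9.79, -25.36, -65.67, -170.09, -440.54]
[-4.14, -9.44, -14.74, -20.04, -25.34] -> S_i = -4.14 + -5.30*i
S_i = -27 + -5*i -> [-27, -32, -37, -42, -47]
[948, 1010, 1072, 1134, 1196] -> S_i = 948 + 62*i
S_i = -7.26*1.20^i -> [-7.26, -8.71, -10.45, -12.55, -15.05]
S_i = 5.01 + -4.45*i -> [5.01, 0.56, -3.89, -8.34, -12.79]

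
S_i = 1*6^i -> [1, 6, 36, 216, 1296]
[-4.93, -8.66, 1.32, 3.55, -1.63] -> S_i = Random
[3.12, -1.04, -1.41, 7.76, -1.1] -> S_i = Random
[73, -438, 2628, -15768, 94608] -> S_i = 73*-6^i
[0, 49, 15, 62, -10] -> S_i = Random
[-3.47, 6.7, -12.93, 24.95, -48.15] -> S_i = -3.47*(-1.93)^i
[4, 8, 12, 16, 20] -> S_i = 4 + 4*i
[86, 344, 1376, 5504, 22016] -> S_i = 86*4^i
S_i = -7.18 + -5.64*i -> [-7.18, -12.82, -18.46, -24.1, -29.74]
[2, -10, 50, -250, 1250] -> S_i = 2*-5^i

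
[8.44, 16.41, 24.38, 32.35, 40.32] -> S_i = 8.44 + 7.97*i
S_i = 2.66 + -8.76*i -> [2.66, -6.1, -14.86, -23.62, -32.38]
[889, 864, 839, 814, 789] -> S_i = 889 + -25*i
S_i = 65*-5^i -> [65, -325, 1625, -8125, 40625]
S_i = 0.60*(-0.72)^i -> [0.6, -0.43, 0.31, -0.22, 0.16]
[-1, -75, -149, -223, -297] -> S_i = -1 + -74*i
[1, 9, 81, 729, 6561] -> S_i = 1*9^i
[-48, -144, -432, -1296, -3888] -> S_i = -48*3^i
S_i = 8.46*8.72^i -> [8.46, 73.77, 643.28, 5609.44, 48914.35]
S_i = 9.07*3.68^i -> [9.07, 33.38, 122.83, 452.01, 1663.41]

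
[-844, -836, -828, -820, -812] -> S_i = -844 + 8*i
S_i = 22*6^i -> [22, 132, 792, 4752, 28512]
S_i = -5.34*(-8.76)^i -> [-5.34, 46.78, -409.78, 3589.66, -31445.44]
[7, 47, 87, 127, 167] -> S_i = 7 + 40*i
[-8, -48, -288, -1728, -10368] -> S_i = -8*6^i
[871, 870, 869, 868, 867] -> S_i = 871 + -1*i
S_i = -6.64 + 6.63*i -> [-6.64, -0.01, 6.62, 13.25, 19.88]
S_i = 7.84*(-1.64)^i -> [7.84, -12.86, 21.09, -34.58, 56.71]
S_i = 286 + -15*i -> [286, 271, 256, 241, 226]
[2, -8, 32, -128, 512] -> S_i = 2*-4^i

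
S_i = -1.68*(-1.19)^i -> [-1.68, 2.0, -2.38, 2.83, -3.37]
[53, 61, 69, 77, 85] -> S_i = 53 + 8*i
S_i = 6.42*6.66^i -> [6.42, 42.76, 284.76, 1896.52, 12630.83]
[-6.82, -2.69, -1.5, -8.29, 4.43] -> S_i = Random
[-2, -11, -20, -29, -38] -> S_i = -2 + -9*i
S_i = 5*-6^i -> [5, -30, 180, -1080, 6480]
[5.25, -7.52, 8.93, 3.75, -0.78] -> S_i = Random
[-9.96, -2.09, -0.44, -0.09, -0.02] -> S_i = -9.96*0.21^i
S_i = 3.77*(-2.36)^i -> [3.77, -8.9, 21.0, -49.55, 116.95]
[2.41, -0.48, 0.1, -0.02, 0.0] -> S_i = 2.41*(-0.20)^i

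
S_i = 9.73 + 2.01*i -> [9.73, 11.74, 13.75, 15.76, 17.77]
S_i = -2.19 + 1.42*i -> [-2.19, -0.77, 0.65, 2.07, 3.49]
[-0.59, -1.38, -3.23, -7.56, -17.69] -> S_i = -0.59*2.34^i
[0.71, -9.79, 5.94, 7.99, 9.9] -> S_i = Random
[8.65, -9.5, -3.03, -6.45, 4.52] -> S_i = Random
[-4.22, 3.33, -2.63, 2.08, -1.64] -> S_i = -4.22*(-0.79)^i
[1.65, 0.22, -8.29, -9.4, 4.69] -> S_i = Random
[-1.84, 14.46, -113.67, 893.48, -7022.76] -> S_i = -1.84*(-7.86)^i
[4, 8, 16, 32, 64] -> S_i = 4*2^i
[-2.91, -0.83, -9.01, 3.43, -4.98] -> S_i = Random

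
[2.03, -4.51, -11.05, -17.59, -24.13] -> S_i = 2.03 + -6.54*i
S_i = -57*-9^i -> [-57, 513, -4617, 41553, -373977]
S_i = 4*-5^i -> [4, -20, 100, -500, 2500]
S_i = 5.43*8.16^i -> [5.43, 44.31, 361.56, 2950.33, 24074.68]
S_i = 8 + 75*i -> [8, 83, 158, 233, 308]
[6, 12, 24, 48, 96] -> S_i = 6*2^i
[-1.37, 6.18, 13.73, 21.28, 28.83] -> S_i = -1.37 + 7.55*i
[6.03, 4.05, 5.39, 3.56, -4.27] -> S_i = Random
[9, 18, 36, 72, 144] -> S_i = 9*2^i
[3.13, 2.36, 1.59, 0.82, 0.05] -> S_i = 3.13 + -0.77*i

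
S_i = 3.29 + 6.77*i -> [3.29, 10.06, 16.83, 23.6, 30.37]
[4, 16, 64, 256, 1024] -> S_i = 4*4^i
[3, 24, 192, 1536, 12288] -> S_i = 3*8^i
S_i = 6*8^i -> [6, 48, 384, 3072, 24576]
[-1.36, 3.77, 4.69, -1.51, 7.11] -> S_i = Random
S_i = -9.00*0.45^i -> [-9.0, -4.05, -1.82, -0.82, -0.37]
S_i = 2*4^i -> [2, 8, 32, 128, 512]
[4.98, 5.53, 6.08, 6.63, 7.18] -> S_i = 4.98 + 0.55*i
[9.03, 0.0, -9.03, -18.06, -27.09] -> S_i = 9.03 + -9.03*i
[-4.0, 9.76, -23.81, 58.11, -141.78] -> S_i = -4.00*(-2.44)^i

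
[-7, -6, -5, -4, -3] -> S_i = -7 + 1*i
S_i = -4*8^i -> [-4, -32, -256, -2048, -16384]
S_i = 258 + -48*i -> [258, 210, 162, 114, 66]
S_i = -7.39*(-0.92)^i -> [-7.39, 6.8, -6.25, 5.75, -5.29]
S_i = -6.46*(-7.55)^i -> [-6.46, 48.77, -368.24, 2780.18, -20990.38]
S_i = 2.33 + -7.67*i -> [2.33, -5.34, -13.01, -20.68, -28.35]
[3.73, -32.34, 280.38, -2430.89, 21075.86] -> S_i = 3.73*(-8.67)^i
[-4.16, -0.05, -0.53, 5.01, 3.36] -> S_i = Random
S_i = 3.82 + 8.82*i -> [3.82, 12.64, 21.46, 30.28, 39.1]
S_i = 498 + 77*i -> [498, 575, 652, 729, 806]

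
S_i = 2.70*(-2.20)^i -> [2.7, -5.94, 13.07, -28.75, 63.25]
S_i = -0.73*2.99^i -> [-0.73, -2.18, -6.53, -19.51, -58.35]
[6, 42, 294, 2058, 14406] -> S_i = 6*7^i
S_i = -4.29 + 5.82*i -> [-4.29, 1.53, 7.35, 13.17, 18.99]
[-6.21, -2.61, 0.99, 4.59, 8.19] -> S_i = -6.21 + 3.60*i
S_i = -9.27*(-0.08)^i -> [-9.27, 0.74, -0.06, 0.0, -0.0]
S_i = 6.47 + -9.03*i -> [6.47, -2.56, -11.59, -20.62, -29.65]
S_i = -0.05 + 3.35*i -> [-0.05, 3.3, 6.65, 10.0, 13.35]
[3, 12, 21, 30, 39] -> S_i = 3 + 9*i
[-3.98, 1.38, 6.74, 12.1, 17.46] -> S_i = -3.98 + 5.36*i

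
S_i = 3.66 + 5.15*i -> [3.66, 8.81, 13.96, 19.11, 24.26]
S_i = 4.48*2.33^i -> [4.48, 10.44, 24.32, 56.67, 132.04]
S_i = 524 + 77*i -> [524, 601, 678, 755, 832]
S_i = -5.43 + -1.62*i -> [-5.43, -7.05, -8.67, -10.29, -11.91]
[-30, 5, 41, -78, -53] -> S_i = Random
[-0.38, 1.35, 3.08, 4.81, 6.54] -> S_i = -0.38 + 1.73*i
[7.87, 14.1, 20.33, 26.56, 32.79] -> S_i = 7.87 + 6.23*i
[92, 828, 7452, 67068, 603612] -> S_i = 92*9^i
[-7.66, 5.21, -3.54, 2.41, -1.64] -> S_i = -7.66*(-0.68)^i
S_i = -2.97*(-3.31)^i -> [-2.97, 9.83, -32.54, 107.71, -356.51]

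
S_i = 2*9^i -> [2, 18, 162, 1458, 13122]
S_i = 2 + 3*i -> [2, 5, 8, 11, 14]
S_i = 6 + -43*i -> [6, -37, -80, -123, -166]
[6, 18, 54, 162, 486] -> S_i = 6*3^i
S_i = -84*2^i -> [-84, -168, -336, -672, -1344]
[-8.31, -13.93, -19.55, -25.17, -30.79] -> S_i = -8.31 + -5.62*i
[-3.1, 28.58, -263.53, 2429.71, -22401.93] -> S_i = -3.10*(-9.22)^i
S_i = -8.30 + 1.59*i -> [-8.3, -6.71, -5.12, -3.53, -1.94]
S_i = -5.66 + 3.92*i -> [-5.66, -1.74, 2.18, 6.1, 10.02]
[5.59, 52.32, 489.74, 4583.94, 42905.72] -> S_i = 5.59*9.36^i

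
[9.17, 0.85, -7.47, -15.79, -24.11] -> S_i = 9.17 + -8.32*i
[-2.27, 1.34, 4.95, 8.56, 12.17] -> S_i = -2.27 + 3.61*i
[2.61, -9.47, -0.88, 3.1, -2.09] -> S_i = Random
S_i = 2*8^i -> [2, 16, 128, 1024, 8192]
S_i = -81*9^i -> [-81, -729, -6561, -59049, -531441]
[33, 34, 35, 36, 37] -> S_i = 33 + 1*i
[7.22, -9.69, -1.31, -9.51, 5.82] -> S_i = Random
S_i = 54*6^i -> [54, 324, 1944, 11664, 69984]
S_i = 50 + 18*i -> [50, 68, 86, 104, 122]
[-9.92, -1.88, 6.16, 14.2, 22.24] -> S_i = -9.92 + 8.04*i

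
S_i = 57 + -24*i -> [57, 33, 9, -15, -39]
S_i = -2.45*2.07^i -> [-2.45, -5.07, -10.5, -21.73, -44.98]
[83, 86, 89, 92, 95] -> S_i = 83 + 3*i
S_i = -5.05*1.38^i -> [-5.05, -6.97, -9.62, -13.27, -18.32]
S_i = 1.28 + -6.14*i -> [1.28, -4.86, -11.0, -17.14, -23.28]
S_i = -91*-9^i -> [-91, 819, -7371, 66339, -597051]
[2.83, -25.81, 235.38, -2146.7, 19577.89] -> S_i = 2.83*(-9.12)^i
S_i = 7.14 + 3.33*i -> [7.14, 10.47, 13.8, 17.13, 20.46]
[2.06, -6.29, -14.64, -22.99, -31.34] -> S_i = 2.06 + -8.35*i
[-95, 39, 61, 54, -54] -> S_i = Random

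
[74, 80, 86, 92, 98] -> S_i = 74 + 6*i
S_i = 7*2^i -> [7, 14, 28, 56, 112]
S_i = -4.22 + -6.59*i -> [-4.22, -10.81, -17.4, -23.99, -30.58]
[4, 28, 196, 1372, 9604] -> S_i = 4*7^i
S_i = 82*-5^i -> [82, -410, 2050, -10250, 51250]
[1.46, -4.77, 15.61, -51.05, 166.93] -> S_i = 1.46*(-3.27)^i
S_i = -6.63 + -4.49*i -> [-6.63, -11.12, -15.61, -20.1, -24.59]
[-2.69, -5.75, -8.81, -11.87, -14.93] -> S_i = -2.69 + -3.06*i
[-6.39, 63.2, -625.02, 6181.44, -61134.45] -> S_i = -6.39*(-9.89)^i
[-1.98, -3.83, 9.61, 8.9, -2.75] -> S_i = Random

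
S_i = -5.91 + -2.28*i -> [-5.91, -8.19, -10.47, -12.75, -15.03]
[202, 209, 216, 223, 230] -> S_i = 202 + 7*i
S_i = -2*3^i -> [-2, -6, -18, -54, -162]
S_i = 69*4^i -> [69, 276, 1104, 4416, 17664]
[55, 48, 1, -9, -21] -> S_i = Random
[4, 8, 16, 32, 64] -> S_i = 4*2^i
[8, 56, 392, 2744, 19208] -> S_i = 8*7^i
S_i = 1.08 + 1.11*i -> [1.08, 2.19, 3.3, 4.41, 5.52]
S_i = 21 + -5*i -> [21, 16, 11, 6, 1]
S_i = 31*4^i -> [31, 124, 496, 1984, 7936]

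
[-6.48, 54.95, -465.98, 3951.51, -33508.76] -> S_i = -6.48*(-8.48)^i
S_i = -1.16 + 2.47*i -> [-1.16, 1.31, 3.78, 6.25, 8.72]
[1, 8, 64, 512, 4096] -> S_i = 1*8^i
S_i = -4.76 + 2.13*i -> [-4.76, -2.63, -0.5, 1.63, 3.76]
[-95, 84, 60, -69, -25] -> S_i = Random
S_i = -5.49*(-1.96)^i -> [-5.49, 10.76, -21.09, 41.34, -81.02]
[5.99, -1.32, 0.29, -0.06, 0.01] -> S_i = 5.99*(-0.22)^i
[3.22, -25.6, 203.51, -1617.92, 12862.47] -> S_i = 3.22*(-7.95)^i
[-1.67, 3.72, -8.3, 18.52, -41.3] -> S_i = -1.67*(-2.23)^i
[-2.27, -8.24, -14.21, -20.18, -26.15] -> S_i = -2.27 + -5.97*i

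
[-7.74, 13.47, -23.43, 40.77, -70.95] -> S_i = -7.74*(-1.74)^i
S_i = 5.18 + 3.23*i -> [5.18, 8.41, 11.64, 14.87, 18.1]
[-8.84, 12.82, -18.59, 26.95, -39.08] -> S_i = -8.84*(-1.45)^i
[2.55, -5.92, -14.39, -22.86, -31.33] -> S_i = 2.55 + -8.47*i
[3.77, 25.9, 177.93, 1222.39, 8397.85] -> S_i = 3.77*6.87^i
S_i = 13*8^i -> [13, 104, 832, 6656, 53248]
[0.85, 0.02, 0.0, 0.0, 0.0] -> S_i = 0.85*0.02^i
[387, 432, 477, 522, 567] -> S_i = 387 + 45*i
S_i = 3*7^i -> [3, 21, 147, 1029, 7203]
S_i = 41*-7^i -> [41, -287, 2009, -14063, 98441]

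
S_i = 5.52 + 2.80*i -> [5.52, 8.32, 11.12, 13.92, 16.72]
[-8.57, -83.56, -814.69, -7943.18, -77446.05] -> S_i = -8.57*9.75^i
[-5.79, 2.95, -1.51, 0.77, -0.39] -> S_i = -5.79*(-0.51)^i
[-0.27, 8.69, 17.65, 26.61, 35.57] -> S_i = -0.27 + 8.96*i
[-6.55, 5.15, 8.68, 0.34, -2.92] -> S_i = Random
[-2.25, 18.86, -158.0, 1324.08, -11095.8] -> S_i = -2.25*(-8.38)^i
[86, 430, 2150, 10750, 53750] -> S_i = 86*5^i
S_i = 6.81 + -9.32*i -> [6.81, -2.51, -11.83, -21.15, -30.47]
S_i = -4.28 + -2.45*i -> [-4.28, -6.73, -9.18, -11.63, -14.08]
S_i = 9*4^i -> [9, 36, 144, 576, 2304]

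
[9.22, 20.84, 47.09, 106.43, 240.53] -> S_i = 9.22*2.26^i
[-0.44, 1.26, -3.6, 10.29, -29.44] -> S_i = -0.44*(-2.86)^i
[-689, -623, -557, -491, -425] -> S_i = -689 + 66*i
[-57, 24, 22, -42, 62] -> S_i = Random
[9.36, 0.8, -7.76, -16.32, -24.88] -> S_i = 9.36 + -8.56*i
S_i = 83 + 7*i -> [83, 90, 97, 104, 111]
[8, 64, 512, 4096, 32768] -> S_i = 8*8^i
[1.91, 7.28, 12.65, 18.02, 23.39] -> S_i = 1.91 + 5.37*i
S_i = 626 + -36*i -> [626, 590, 554, 518, 482]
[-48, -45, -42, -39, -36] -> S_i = -48 + 3*i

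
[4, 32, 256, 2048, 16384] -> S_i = 4*8^i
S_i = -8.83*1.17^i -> [-8.83, -10.33, -12.09, -14.14, -16.55]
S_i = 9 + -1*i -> [9, 8, 7, 6, 5]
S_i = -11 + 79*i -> [-11, 68, 147, 226, 305]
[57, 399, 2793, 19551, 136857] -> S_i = 57*7^i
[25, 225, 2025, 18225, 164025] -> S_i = 25*9^i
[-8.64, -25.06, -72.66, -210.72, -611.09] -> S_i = -8.64*2.90^i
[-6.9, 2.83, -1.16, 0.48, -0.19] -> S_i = -6.90*(-0.41)^i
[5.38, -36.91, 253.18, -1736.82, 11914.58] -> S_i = 5.38*(-6.86)^i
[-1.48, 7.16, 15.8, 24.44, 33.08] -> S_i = -1.48 + 8.64*i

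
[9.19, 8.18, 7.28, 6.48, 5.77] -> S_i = 9.19*0.89^i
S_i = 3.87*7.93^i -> [3.87, 30.69, 243.36, 1929.88, 15303.96]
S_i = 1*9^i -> [1, 9, 81, 729, 6561]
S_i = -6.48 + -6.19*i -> [-6.48, -12.67, -18.86, -25.05, -31.24]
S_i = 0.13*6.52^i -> [0.13, 0.85, 5.53, 36.03, 234.93]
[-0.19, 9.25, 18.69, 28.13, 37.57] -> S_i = -0.19 + 9.44*i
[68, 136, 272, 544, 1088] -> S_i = 68*2^i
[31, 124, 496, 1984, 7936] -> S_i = 31*4^i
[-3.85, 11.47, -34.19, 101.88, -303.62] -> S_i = -3.85*(-2.98)^i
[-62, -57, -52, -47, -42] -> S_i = -62 + 5*i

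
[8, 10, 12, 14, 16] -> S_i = 8 + 2*i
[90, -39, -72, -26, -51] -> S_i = Random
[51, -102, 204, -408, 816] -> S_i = 51*-2^i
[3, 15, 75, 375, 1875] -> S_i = 3*5^i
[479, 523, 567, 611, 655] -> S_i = 479 + 44*i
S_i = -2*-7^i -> [-2, 14, -98, 686, -4802]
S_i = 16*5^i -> [16, 80, 400, 2000, 10000]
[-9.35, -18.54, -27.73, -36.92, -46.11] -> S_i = -9.35 + -9.19*i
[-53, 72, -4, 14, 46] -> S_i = Random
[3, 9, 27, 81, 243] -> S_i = 3*3^i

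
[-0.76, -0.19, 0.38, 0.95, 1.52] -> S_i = -0.76 + 0.57*i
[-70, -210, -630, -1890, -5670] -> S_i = -70*3^i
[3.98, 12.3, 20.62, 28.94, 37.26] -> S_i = 3.98 + 8.32*i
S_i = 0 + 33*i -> [0, 33, 66, 99, 132]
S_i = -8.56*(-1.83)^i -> [-8.56, 15.66, -28.67, 52.46, -96.0]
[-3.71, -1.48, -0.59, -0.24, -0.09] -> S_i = -3.71*0.40^i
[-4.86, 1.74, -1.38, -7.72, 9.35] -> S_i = Random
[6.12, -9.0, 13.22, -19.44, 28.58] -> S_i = 6.12*(-1.47)^i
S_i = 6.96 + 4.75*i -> [6.96, 11.71, 16.46, 21.21, 25.96]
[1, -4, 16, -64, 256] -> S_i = 1*-4^i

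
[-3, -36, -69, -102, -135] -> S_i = -3 + -33*i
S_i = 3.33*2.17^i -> [3.33, 7.23, 15.68, 34.03, 73.84]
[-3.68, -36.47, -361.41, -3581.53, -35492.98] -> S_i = -3.68*9.91^i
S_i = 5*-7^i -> [5, -35, 245, -1715, 12005]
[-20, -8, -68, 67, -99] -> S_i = Random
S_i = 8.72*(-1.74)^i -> [8.72, -15.17, 26.4, -45.94, 79.93]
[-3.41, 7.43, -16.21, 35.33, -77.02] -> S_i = -3.41*(-2.18)^i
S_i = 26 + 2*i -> [26, 28, 30, 32, 34]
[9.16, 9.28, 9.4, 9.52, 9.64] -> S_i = 9.16 + 0.12*i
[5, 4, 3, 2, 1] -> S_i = 5 + -1*i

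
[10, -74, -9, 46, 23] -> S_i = Random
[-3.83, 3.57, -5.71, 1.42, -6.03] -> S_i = Random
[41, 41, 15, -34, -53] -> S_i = Random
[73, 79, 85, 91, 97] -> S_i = 73 + 6*i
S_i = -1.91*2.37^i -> [-1.91, -4.53, -10.73, -25.43, -60.26]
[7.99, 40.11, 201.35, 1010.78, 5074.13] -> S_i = 7.99*5.02^i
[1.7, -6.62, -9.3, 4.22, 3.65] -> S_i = Random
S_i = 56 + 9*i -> [56, 65, 74, 83, 92]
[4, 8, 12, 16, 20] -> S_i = 4 + 4*i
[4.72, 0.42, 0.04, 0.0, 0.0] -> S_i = 4.72*0.09^i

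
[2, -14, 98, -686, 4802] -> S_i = 2*-7^i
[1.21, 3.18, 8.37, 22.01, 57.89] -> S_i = 1.21*2.63^i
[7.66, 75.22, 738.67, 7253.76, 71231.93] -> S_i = 7.66*9.82^i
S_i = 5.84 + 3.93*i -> [5.84, 9.77, 13.7, 17.63, 21.56]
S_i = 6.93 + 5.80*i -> [6.93, 12.73, 18.53, 24.33, 30.13]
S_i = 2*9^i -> [2, 18, 162, 1458, 13122]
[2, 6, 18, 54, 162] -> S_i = 2*3^i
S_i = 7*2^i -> [7, 14, 28, 56, 112]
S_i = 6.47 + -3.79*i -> [6.47, 2.68, -1.11, -4.9, -8.69]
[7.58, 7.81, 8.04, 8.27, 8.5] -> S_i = 7.58 + 0.23*i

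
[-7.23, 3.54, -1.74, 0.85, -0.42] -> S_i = -7.23*(-0.49)^i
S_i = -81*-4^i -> [-81, 324, -1296, 5184, -20736]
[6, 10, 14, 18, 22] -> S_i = 6 + 4*i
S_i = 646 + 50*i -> [646, 696, 746, 796, 846]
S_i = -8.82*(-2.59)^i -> [-8.82, 22.84, -59.17, 153.24, -396.89]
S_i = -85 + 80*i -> [-85, -5, 75, 155, 235]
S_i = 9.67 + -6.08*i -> [9.67, 3.59, -2.49, -8.57, -14.65]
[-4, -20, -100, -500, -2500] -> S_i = -4*5^i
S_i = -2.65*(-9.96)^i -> [-2.65, 26.39, -262.88, 2618.33, -26078.54]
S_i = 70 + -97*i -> [70, -27, -124, -221, -318]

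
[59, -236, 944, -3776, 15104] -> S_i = 59*-4^i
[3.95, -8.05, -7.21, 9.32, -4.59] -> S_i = Random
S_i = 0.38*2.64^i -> [0.38, 1.0, 2.65, 6.99, 18.46]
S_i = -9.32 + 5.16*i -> [-9.32, -4.16, 1.0, 6.16, 11.32]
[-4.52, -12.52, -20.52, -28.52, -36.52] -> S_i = -4.52 + -8.00*i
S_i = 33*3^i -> [33, 99, 297, 891, 2673]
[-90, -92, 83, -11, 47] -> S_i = Random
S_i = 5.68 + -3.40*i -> [5.68, 2.28, -1.12, -4.52, -7.92]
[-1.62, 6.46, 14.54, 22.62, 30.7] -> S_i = -1.62 + 8.08*i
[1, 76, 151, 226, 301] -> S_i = 1 + 75*i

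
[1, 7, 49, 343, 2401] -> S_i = 1*7^i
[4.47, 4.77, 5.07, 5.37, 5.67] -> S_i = 4.47 + 0.30*i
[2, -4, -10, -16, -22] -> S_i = 2 + -6*i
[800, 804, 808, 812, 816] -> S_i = 800 + 4*i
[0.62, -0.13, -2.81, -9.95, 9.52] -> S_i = Random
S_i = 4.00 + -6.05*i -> [4.0, -2.05, -8.1, -14.15, -20.2]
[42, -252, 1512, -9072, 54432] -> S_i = 42*-6^i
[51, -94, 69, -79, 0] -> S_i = Random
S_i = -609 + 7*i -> [-609, -602, -595, -588, -581]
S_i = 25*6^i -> [25, 150, 900, 5400, 32400]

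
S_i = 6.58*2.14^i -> [6.58, 14.08, 30.13, 64.49, 138.0]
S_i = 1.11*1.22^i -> [1.11, 1.35, 1.65, 2.02, 2.46]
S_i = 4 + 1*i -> [4, 5, 6, 7, 8]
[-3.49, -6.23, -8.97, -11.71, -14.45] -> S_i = -3.49 + -2.74*i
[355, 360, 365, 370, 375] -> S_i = 355 + 5*i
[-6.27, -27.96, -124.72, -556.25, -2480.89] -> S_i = -6.27*4.46^i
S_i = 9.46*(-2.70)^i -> [9.46, -25.54, 68.96, -186.2, 502.74]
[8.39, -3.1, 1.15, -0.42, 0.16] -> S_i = 8.39*(-0.37)^i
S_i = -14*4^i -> [-14, -56, -224, -896, -3584]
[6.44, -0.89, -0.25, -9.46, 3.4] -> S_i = Random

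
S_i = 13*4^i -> [13, 52, 208, 832, 3328]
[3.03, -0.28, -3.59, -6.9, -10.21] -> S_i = 3.03 + -3.31*i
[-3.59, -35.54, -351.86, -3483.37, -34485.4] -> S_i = -3.59*9.90^i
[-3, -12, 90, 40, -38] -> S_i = Random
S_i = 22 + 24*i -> [22, 46, 70, 94, 118]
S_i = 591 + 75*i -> [591, 666, 741, 816, 891]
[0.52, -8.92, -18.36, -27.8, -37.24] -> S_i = 0.52 + -9.44*i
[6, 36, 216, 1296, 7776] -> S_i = 6*6^i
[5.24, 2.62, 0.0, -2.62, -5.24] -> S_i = 5.24 + -2.62*i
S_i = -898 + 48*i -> [-898, -850, -802, -754, -706]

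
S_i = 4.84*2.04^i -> [4.84, 9.87, 20.14, 41.09, 83.82]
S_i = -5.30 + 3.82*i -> [-5.3, -1.48, 2.34, 6.16, 9.98]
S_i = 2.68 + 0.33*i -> [2.68, 3.01, 3.34, 3.67, 4.0]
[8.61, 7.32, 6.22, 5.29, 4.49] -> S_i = 8.61*0.85^i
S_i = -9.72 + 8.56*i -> [-9.72, -1.16, 7.4, 15.96, 24.52]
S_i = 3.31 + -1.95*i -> [3.31, 1.36, -0.59, -2.54, -4.49]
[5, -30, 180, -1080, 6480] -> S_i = 5*-6^i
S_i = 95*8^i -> [95, 760, 6080, 48640, 389120]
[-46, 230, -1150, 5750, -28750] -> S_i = -46*-5^i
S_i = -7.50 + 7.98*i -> [-7.5, 0.48, 8.46, 16.44, 24.42]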